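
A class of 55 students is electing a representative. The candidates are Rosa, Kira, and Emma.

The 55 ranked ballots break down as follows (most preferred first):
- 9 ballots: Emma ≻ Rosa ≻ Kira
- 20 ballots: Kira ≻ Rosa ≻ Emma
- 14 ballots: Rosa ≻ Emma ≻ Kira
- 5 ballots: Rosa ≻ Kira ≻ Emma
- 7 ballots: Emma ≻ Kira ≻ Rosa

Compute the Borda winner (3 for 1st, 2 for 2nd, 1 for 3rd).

Rosa

Rosa: 9×2 + 20×2 + 14×3 + 5×3 + 7×1 = 122
Kira: 9×1 + 20×3 + 14×1 + 5×2 + 7×2 = 107
Emma: 9×3 + 20×1 + 14×2 + 5×1 + 7×3 = 101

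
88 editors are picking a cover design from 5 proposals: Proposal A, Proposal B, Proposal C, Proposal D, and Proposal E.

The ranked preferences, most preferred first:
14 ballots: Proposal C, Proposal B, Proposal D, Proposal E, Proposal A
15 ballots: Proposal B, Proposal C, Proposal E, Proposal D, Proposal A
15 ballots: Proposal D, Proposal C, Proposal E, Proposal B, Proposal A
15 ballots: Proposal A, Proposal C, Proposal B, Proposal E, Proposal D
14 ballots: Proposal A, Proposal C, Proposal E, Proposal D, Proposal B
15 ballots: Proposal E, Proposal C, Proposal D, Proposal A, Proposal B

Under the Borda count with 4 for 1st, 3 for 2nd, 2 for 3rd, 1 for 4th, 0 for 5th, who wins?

Proposal A: 14×0 + 15×0 + 15×0 + 15×4 + 14×4 + 15×1 = 131
Proposal B: 14×3 + 15×4 + 15×1 + 15×2 + 14×0 + 15×0 = 147
Proposal C: 14×4 + 15×3 + 15×3 + 15×3 + 14×3 + 15×3 = 278
Proposal D: 14×2 + 15×1 + 15×4 + 15×0 + 14×1 + 15×2 = 147
Proposal E: 14×1 + 15×2 + 15×2 + 15×1 + 14×2 + 15×4 = 177

Proposal C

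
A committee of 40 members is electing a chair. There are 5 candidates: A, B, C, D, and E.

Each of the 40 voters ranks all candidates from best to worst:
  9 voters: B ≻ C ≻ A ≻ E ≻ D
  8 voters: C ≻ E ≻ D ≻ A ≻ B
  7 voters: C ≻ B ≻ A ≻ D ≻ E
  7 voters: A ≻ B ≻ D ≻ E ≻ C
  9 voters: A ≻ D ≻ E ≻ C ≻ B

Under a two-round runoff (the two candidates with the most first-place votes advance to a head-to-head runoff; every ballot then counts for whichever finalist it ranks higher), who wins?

Round 1 first-place votes: A 16, B 9, C 15, D 0, E 0. A and C advance.
Runoff: A is ranked above C on 16 ballots, C above A on 24.

C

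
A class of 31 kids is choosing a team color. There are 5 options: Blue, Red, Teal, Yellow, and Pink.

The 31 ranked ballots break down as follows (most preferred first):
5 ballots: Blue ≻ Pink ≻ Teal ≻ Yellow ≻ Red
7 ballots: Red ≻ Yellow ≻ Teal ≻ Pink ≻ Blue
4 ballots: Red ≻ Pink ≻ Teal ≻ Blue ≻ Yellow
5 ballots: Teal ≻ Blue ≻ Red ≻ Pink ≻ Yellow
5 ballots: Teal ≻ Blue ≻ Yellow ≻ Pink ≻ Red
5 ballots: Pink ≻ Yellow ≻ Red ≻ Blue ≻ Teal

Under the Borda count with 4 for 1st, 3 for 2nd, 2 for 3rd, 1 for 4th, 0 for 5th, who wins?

Blue: 5×4 + 7×0 + 4×1 + 5×3 + 5×3 + 5×1 = 59
Red: 5×0 + 7×4 + 4×4 + 5×2 + 5×0 + 5×2 = 64
Teal: 5×2 + 7×2 + 4×2 + 5×4 + 5×4 + 5×0 = 72
Yellow: 5×1 + 7×3 + 4×0 + 5×0 + 5×2 + 5×3 = 51
Pink: 5×3 + 7×1 + 4×3 + 5×1 + 5×1 + 5×4 = 64

Teal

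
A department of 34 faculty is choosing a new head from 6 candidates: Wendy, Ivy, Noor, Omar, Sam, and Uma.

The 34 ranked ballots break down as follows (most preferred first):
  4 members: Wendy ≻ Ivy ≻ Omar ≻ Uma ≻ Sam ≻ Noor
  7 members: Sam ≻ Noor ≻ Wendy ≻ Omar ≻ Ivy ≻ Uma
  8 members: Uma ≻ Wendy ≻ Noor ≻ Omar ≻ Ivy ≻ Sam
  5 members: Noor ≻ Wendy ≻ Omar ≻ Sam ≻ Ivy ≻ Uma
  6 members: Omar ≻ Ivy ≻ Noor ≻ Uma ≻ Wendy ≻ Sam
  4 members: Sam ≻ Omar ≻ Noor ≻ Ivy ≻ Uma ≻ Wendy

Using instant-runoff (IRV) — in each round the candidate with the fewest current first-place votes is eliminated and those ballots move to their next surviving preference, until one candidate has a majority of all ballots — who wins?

Round 1: Wendy 4, Ivy 0, Noor 5, Omar 6, Sam 11, Uma 8. Ivy eliminated.
Round 2: Wendy 4, Noor 5, Omar 6, Sam 11, Uma 8. Wendy eliminated.
Round 3: Noor 5, Omar 10, Sam 11, Uma 8. Noor eliminated.
Round 4: Omar 15, Sam 11, Uma 8. Uma eliminated.
Round 5: Omar 23, Sam 11. Omar has a majority (≥18).

Omar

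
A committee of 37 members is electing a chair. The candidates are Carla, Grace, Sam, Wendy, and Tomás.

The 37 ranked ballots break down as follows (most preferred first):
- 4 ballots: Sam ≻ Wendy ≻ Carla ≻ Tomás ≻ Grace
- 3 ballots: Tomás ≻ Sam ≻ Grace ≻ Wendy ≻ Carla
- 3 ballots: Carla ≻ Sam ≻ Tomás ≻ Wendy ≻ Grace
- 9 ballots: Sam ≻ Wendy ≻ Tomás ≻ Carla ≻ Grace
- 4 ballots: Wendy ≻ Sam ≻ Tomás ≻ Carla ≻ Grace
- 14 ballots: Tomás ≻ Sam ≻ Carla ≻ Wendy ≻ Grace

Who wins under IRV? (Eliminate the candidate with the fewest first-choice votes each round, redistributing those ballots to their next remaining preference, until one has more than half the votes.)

Sam

Round 1: Carla 3, Grace 0, Sam 13, Wendy 4, Tomás 17. Grace eliminated.
Round 2: Carla 3, Sam 13, Wendy 4, Tomás 17. Carla eliminated.
Round 3: Sam 16, Wendy 4, Tomás 17. Wendy eliminated.
Round 4: Sam 20, Tomás 17. Sam has a majority (≥19).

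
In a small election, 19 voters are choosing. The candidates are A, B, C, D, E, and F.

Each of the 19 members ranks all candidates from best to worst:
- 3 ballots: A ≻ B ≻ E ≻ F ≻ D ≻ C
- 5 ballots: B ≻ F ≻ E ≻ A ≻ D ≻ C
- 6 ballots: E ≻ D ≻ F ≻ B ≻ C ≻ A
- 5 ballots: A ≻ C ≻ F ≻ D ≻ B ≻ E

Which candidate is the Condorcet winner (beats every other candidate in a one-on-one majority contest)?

F vs A: 11–8
F vs B: 11–8
F vs C: 14–5
F vs D: 13–6
F vs E: 10–9
F beats every other candidate.

F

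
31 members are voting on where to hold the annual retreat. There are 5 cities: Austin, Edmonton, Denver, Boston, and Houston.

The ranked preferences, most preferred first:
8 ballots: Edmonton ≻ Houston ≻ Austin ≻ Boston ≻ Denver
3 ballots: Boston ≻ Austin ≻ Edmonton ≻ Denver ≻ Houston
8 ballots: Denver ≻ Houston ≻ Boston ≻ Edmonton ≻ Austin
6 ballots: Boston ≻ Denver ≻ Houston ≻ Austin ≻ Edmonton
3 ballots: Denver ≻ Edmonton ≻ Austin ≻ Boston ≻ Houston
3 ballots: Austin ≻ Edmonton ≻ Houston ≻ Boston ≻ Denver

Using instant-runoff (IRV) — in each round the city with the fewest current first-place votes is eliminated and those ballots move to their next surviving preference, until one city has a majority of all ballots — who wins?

Denver

Round 1: Austin 3, Edmonton 8, Denver 11, Boston 9, Houston 0. Houston eliminated.
Round 2: Austin 3, Edmonton 8, Denver 11, Boston 9. Austin eliminated.
Round 3: Edmonton 11, Denver 11, Boston 9. Boston eliminated.
Round 4: Edmonton 14, Denver 17. Denver has a majority (≥16).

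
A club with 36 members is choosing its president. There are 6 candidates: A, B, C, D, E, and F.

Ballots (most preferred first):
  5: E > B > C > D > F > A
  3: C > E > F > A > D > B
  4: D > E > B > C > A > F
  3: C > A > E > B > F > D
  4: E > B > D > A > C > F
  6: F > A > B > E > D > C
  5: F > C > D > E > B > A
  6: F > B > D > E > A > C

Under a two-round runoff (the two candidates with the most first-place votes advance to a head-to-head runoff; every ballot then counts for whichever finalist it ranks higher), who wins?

E

Round 1 first-place votes: A 0, B 0, C 6, D 4, E 9, F 17. F and E advance.
Runoff: F is ranked above E on 17 ballots, E above F on 19.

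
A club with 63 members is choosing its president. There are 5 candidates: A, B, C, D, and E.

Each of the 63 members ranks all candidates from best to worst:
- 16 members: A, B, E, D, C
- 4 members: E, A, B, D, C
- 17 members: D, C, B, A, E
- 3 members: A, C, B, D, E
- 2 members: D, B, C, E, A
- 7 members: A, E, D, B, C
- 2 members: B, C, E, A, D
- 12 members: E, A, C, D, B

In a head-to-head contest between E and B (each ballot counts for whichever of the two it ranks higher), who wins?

B

E is ranked above B on 23 ballots; B above E on 40.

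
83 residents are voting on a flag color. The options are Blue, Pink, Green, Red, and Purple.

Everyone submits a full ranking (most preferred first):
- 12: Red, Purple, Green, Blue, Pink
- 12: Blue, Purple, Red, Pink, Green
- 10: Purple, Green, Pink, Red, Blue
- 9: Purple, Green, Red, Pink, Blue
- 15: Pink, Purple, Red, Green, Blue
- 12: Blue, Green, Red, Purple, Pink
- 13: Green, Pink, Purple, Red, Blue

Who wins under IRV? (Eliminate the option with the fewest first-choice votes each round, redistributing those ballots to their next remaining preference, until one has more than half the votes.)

Round 1: Blue 24, Pink 15, Green 13, Red 12, Purple 19. Red eliminated.
Round 2: Blue 24, Pink 15, Green 13, Purple 31. Green eliminated.
Round 3: Blue 24, Pink 28, Purple 31. Blue eliminated.
Round 4: Pink 28, Purple 55. Purple has a majority (≥42).

Purple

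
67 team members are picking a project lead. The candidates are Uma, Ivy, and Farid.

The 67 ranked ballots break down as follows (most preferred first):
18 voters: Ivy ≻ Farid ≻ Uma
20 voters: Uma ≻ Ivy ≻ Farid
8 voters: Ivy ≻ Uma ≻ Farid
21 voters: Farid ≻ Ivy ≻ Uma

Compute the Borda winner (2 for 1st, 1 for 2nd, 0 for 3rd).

Ivy

Uma: 18×0 + 20×2 + 8×1 + 21×0 = 48
Ivy: 18×2 + 20×1 + 8×2 + 21×1 = 93
Farid: 18×1 + 20×0 + 8×0 + 21×2 = 60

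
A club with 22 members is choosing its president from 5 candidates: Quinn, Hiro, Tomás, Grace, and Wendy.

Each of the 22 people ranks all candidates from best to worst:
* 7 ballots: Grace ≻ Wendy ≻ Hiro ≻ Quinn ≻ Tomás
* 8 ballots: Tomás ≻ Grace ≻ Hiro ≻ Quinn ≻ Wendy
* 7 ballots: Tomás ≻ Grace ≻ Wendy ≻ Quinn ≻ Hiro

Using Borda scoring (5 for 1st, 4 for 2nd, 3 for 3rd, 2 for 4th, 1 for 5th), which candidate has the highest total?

Quinn: 7×2 + 8×2 + 7×2 = 44
Hiro: 7×3 + 8×3 + 7×1 = 52
Tomás: 7×1 + 8×5 + 7×5 = 82
Grace: 7×5 + 8×4 + 7×4 = 95
Wendy: 7×4 + 8×1 + 7×3 = 57

Grace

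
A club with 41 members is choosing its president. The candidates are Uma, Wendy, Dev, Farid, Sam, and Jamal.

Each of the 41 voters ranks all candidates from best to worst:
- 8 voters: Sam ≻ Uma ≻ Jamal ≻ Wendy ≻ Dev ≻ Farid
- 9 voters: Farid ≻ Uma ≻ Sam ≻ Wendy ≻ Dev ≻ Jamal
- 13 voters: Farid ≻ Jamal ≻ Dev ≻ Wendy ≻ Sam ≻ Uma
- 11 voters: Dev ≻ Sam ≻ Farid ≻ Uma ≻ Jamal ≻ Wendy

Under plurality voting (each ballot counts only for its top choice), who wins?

First-place votes: Uma 0, Wendy 0, Dev 11, Farid 22, Sam 8, Jamal 0.

Farid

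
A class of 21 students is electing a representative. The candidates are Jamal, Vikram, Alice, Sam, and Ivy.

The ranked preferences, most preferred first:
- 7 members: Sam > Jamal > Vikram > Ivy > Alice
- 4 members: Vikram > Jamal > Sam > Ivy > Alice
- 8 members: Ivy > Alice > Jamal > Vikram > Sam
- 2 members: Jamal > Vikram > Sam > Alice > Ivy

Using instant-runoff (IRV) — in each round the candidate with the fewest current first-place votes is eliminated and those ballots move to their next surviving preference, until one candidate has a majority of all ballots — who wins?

Round 1: Jamal 2, Vikram 4, Alice 0, Sam 7, Ivy 8. Alice eliminated.
Round 2: Jamal 2, Vikram 4, Sam 7, Ivy 8. Jamal eliminated.
Round 3: Vikram 6, Sam 7, Ivy 8. Vikram eliminated.
Round 4: Sam 13, Ivy 8. Sam has a majority (≥11).

Sam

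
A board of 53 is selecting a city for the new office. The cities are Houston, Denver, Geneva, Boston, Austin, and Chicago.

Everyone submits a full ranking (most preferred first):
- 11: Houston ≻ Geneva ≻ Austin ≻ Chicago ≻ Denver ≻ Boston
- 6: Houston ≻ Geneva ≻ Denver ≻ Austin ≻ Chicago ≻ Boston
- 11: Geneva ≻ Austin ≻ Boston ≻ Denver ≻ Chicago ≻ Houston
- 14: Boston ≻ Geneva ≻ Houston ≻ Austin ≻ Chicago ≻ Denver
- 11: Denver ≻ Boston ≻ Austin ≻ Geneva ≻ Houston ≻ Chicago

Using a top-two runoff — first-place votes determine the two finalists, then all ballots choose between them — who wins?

Round 1 first-place votes: Houston 17, Denver 11, Geneva 11, Boston 14, Austin 0, Chicago 0. Houston and Boston advance.
Runoff: Houston is ranked above Boston on 17 ballots, Boston above Houston on 36.

Boston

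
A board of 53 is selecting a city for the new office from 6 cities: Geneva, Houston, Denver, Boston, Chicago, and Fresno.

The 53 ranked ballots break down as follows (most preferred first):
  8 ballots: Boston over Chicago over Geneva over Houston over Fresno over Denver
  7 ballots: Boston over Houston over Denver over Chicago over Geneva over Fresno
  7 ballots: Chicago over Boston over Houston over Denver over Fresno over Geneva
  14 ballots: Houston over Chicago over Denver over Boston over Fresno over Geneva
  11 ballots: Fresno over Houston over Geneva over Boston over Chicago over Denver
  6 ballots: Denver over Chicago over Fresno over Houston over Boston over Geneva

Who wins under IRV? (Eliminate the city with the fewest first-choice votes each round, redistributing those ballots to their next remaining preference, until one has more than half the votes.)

Round 1: Geneva 0, Houston 14, Denver 6, Boston 15, Chicago 7, Fresno 11. Geneva eliminated.
Round 2: Houston 14, Denver 6, Boston 15, Chicago 7, Fresno 11. Denver eliminated.
Round 3: Houston 14, Boston 15, Chicago 13, Fresno 11. Fresno eliminated.
Round 4: Houston 25, Boston 15, Chicago 13. Chicago eliminated.
Round 5: Houston 31, Boston 22. Houston has a majority (≥27).

Houston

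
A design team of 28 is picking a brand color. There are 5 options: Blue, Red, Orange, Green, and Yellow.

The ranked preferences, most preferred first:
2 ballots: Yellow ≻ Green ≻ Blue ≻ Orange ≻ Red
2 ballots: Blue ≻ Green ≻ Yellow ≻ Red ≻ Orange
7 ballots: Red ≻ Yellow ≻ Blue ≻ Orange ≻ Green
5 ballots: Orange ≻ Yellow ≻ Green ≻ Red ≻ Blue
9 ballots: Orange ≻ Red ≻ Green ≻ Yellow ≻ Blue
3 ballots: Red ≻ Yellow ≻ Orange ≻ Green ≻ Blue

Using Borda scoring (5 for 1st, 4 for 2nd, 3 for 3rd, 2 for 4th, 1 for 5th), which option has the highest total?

Red

Blue: 2×3 + 2×5 + 7×3 + 5×1 + 9×1 + 3×1 = 54
Red: 2×1 + 2×2 + 7×5 + 5×2 + 9×4 + 3×5 = 102
Orange: 2×2 + 2×1 + 7×2 + 5×5 + 9×5 + 3×3 = 99
Green: 2×4 + 2×4 + 7×1 + 5×3 + 9×3 + 3×2 = 71
Yellow: 2×5 + 2×3 + 7×4 + 5×4 + 9×2 + 3×4 = 94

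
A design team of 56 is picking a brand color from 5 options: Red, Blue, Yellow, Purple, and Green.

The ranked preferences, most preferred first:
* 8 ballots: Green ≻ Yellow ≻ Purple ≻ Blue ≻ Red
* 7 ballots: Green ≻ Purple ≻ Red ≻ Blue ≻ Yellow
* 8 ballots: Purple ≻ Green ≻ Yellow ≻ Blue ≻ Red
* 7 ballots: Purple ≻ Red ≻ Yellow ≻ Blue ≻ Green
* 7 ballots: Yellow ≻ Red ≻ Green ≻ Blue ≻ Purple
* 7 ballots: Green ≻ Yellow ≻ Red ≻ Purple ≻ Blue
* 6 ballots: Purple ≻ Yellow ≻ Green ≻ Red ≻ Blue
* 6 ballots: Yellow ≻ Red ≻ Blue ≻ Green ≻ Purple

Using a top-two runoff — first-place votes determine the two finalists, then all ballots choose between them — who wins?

Round 1 first-place votes: Red 0, Blue 0, Yellow 13, Purple 21, Green 22. Green and Purple advance.
Runoff: Green is ranked above Purple on 35 ballots, Purple above Green on 21.

Green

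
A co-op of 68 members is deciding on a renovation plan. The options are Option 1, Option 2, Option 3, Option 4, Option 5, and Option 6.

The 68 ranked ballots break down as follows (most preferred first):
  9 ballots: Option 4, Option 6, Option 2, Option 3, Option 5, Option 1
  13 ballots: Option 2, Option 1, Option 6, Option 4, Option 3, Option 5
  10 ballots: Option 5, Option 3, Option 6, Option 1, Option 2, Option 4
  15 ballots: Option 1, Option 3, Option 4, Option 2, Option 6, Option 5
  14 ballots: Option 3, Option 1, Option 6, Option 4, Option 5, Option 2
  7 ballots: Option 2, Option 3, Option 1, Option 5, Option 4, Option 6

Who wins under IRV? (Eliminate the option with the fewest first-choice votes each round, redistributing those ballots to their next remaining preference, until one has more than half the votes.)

Round 1: Option 1 15, Option 2 20, Option 3 14, Option 4 9, Option 5 10, Option 6 0. Option 6 eliminated.
Round 2: Option 1 15, Option 2 20, Option 3 14, Option 4 9, Option 5 10. Option 4 eliminated.
Round 3: Option 1 15, Option 2 29, Option 3 14, Option 5 10. Option 5 eliminated.
Round 4: Option 1 15, Option 2 29, Option 3 24. Option 1 eliminated.
Round 5: Option 2 29, Option 3 39. Option 3 has a majority (≥35).

Option 3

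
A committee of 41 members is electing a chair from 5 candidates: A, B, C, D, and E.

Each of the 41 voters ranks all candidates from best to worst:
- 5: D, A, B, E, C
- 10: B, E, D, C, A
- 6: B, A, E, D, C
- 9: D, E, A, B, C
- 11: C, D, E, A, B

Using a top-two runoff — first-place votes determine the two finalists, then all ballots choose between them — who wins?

Round 1 first-place votes: A 0, B 16, C 11, D 14, E 0. B and D advance.
Runoff: B is ranked above D on 16 ballots, D above B on 25.

D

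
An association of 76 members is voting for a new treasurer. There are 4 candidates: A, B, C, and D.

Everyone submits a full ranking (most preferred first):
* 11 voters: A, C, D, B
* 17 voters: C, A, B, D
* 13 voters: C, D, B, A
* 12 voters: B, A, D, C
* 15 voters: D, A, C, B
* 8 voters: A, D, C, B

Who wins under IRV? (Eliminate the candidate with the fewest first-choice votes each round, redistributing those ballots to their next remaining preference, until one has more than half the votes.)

A

Round 1: A 19, B 12, C 30, D 15. B eliminated.
Round 2: A 31, C 30, D 15. D eliminated.
Round 3: A 46, C 30. A has a majority (≥39).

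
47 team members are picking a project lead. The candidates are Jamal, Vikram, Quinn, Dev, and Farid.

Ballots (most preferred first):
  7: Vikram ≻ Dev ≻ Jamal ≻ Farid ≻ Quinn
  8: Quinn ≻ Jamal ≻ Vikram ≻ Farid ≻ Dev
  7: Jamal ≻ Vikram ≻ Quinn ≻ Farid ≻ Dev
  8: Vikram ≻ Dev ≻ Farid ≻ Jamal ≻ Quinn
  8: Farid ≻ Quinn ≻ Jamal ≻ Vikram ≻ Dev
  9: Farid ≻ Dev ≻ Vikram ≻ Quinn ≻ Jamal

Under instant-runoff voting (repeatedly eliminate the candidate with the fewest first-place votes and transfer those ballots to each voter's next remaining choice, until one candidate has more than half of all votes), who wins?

Vikram

Round 1: Jamal 7, Vikram 15, Quinn 8, Dev 0, Farid 17. Dev eliminated.
Round 2: Jamal 7, Vikram 15, Quinn 8, Farid 17. Jamal eliminated.
Round 3: Vikram 22, Quinn 8, Farid 17. Quinn eliminated.
Round 4: Vikram 30, Farid 17. Vikram has a majority (≥24).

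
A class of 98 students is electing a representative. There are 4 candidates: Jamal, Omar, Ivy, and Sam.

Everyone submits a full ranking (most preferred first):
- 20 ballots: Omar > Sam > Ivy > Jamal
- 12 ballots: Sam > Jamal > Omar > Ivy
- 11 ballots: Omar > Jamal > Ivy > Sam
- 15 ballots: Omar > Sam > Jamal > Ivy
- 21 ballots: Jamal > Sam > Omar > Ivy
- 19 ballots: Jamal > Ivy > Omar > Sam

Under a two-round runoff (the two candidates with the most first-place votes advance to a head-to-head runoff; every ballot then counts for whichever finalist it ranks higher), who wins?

Round 1 first-place votes: Jamal 40, Omar 46, Ivy 0, Sam 12. Omar and Jamal advance.
Runoff: Omar is ranked above Jamal on 46 ballots, Jamal above Omar on 52.

Jamal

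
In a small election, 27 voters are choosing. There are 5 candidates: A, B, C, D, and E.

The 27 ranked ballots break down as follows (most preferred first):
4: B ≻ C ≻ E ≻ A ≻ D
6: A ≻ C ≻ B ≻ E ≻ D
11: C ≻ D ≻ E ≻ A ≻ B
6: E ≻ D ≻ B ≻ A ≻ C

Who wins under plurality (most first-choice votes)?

C

First-place votes: A 6, B 4, C 11, D 0, E 6.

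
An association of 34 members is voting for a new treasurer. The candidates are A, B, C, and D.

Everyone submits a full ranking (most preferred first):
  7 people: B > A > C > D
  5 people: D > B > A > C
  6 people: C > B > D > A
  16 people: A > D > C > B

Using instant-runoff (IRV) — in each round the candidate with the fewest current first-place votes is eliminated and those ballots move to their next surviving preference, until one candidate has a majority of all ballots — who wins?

B

Round 1: A 16, B 7, C 6, D 5. D eliminated.
Round 2: A 16, B 12, C 6. C eliminated.
Round 3: A 16, B 18. B has a majority (≥18).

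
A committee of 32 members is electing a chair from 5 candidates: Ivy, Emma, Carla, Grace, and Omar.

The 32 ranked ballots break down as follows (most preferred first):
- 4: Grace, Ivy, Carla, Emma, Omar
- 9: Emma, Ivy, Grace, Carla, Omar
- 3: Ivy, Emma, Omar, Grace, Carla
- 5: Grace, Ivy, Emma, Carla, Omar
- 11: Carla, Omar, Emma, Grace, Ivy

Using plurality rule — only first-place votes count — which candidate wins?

First-place votes: Ivy 3, Emma 9, Carla 11, Grace 9, Omar 0.

Carla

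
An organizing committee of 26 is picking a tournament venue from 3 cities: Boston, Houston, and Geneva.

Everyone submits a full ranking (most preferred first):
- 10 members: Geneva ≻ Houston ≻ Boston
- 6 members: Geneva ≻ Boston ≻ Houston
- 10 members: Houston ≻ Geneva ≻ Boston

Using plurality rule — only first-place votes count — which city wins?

Geneva

First-place votes: Boston 0, Houston 10, Geneva 16.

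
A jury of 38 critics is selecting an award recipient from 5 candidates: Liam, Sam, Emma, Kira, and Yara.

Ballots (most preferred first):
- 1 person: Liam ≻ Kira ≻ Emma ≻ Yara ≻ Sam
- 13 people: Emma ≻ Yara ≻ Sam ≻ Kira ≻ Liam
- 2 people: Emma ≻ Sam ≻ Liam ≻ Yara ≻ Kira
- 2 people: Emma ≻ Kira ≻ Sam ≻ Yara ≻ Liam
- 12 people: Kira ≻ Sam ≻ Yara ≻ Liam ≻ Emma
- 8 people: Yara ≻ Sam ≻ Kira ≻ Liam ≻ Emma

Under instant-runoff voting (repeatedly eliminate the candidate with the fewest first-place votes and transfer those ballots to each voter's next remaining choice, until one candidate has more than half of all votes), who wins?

Kira

Round 1: Liam 1, Sam 0, Emma 17, Kira 12, Yara 8. Sam eliminated.
Round 2: Liam 1, Emma 17, Kira 12, Yara 8. Liam eliminated.
Round 3: Emma 17, Kira 13, Yara 8. Yara eliminated.
Round 4: Emma 17, Kira 21. Kira has a majority (≥20).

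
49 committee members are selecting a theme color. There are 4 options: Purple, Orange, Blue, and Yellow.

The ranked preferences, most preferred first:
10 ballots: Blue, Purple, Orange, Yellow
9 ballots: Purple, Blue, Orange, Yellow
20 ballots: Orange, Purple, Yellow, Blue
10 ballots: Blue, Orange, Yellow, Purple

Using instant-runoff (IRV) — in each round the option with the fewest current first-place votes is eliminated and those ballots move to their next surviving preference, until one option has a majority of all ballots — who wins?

Round 1: Purple 9, Orange 20, Blue 20, Yellow 0. Yellow eliminated.
Round 2: Purple 9, Orange 20, Blue 20. Purple eliminated.
Round 3: Orange 20, Blue 29. Blue has a majority (≥25).

Blue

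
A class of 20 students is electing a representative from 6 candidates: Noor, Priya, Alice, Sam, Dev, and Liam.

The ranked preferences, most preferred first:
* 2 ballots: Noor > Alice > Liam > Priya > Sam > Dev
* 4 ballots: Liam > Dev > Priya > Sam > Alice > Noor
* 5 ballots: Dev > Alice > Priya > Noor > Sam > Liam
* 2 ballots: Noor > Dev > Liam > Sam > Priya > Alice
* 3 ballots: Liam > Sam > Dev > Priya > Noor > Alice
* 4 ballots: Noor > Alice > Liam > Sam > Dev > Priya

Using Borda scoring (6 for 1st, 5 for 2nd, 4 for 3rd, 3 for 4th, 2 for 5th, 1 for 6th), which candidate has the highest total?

Dev

Noor: 2×6 + 4×1 + 5×3 + 2×6 + 3×2 + 4×6 = 73
Priya: 2×3 + 4×4 + 5×4 + 2×2 + 3×3 + 4×1 = 59
Alice: 2×5 + 4×2 + 5×5 + 2×1 + 3×1 + 4×5 = 68
Sam: 2×2 + 4×3 + 5×2 + 2×3 + 3×5 + 4×3 = 59
Dev: 2×1 + 4×5 + 5×6 + 2×5 + 3×4 + 4×2 = 82
Liam: 2×4 + 4×6 + 5×1 + 2×4 + 3×6 + 4×4 = 79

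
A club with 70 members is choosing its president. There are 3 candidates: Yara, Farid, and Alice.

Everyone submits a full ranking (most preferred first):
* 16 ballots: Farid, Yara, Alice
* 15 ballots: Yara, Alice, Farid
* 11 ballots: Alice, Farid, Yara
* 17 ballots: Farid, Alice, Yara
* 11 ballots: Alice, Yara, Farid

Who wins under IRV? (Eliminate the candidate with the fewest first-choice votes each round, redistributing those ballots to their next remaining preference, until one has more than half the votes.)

Alice

Round 1: Yara 15, Farid 33, Alice 22. Yara eliminated.
Round 2: Farid 33, Alice 37. Alice has a majority (≥36).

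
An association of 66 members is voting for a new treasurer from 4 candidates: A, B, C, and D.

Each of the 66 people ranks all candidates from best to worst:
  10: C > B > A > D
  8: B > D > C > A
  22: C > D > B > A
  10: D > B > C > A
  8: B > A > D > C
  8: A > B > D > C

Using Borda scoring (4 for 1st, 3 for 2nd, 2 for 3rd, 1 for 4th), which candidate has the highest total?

B

A: 10×2 + 8×1 + 22×1 + 10×1 + 8×3 + 8×4 = 116
B: 10×3 + 8×4 + 22×2 + 10×3 + 8×4 + 8×3 = 192
C: 10×4 + 8×2 + 22×4 + 10×2 + 8×1 + 8×1 = 180
D: 10×1 + 8×3 + 22×3 + 10×4 + 8×2 + 8×2 = 172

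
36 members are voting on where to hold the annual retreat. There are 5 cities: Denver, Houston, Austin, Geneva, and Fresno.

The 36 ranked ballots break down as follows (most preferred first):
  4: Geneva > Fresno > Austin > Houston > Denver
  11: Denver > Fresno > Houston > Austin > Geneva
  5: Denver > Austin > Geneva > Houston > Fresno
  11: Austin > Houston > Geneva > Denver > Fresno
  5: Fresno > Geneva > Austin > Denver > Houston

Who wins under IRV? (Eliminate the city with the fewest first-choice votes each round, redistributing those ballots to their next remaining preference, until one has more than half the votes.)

Austin

Round 1: Denver 16, Houston 0, Austin 11, Geneva 4, Fresno 5. Houston eliminated.
Round 2: Denver 16, Austin 11, Geneva 4, Fresno 5. Geneva eliminated.
Round 3: Denver 16, Austin 11, Fresno 9. Fresno eliminated.
Round 4: Denver 16, Austin 20. Austin has a majority (≥19).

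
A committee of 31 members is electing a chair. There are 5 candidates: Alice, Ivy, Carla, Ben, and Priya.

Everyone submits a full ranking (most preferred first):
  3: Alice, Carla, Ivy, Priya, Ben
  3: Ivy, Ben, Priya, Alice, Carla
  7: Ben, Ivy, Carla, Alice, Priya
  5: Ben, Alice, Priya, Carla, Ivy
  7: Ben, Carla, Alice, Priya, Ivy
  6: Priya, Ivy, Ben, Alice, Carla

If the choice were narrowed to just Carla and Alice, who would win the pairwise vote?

Carla is ranked above Alice on 14 ballots; Alice above Carla on 17.

Alice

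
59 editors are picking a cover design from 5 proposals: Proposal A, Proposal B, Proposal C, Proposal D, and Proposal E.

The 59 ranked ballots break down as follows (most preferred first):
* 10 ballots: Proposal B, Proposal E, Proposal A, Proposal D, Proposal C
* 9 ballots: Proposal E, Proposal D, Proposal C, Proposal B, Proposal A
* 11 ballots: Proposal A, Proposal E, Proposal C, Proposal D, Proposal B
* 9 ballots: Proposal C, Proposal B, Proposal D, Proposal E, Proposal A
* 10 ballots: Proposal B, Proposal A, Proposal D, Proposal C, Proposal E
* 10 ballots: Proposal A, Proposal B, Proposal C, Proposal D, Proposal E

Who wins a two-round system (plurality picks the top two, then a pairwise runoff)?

Round 1 first-place votes: Proposal A 21, Proposal B 20, Proposal C 9, Proposal D 0, Proposal E 9. Proposal A and Proposal B advance.
Runoff: Proposal A is ranked above Proposal B on 21 ballots, Proposal B above Proposal A on 38.

Proposal B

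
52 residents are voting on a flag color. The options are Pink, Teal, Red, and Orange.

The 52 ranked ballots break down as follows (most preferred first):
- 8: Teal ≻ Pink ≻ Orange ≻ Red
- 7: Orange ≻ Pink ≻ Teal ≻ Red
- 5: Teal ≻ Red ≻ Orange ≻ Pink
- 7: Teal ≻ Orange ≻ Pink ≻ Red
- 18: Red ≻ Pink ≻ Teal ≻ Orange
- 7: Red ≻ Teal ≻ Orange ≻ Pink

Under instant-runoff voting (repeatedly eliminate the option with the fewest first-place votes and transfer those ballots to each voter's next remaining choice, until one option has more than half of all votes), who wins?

Round 1: Pink 0, Teal 20, Red 25, Orange 7. Pink eliminated.
Round 2: Teal 20, Red 25, Orange 7. Orange eliminated.
Round 3: Teal 27, Red 25. Teal has a majority (≥27).

Teal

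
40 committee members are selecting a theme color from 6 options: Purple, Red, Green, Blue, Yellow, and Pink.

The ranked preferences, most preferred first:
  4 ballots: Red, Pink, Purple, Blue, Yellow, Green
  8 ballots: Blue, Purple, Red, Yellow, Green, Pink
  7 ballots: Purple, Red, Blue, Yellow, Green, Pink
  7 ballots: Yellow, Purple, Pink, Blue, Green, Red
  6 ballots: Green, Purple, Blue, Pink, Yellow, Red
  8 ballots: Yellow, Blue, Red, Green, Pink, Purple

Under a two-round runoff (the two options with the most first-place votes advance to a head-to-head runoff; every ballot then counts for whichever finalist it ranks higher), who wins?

Blue

Round 1 first-place votes: Purple 7, Red 4, Green 6, Blue 8, Yellow 15, Pink 0. Yellow and Blue advance.
Runoff: Yellow is ranked above Blue on 15 ballots, Blue above Yellow on 25.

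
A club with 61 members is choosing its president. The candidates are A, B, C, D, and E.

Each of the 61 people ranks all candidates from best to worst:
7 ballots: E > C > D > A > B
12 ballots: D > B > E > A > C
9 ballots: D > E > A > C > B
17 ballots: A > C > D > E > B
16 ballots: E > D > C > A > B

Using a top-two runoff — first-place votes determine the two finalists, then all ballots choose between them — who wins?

Round 1 first-place votes: A 17, B 0, C 0, D 21, E 23. E and D advance.
Runoff: E is ranked above D on 23 ballots, D above E on 38.

D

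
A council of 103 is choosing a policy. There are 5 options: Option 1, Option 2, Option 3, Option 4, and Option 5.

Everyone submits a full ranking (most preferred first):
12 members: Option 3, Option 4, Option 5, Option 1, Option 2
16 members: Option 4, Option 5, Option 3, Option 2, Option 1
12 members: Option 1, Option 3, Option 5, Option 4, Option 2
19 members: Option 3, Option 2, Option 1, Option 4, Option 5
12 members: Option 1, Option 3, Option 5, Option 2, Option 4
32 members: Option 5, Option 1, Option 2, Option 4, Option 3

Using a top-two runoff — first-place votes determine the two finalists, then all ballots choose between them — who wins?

Round 1 first-place votes: Option 1 24, Option 2 0, Option 3 31, Option 4 16, Option 5 32. Option 5 and Option 3 advance.
Runoff: Option 5 is ranked above Option 3 on 48 ballots, Option 3 above Option 5 on 55.

Option 3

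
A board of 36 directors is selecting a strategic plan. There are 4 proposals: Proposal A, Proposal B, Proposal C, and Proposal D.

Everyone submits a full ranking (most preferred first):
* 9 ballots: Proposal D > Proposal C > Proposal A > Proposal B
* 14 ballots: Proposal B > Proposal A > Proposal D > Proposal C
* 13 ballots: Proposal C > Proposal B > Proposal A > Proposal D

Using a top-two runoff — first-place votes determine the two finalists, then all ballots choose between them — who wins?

Round 1 first-place votes: Proposal A 0, Proposal B 14, Proposal C 13, Proposal D 9. Proposal B and Proposal C advance.
Runoff: Proposal B is ranked above Proposal C on 14 ballots, Proposal C above Proposal B on 22.

Proposal C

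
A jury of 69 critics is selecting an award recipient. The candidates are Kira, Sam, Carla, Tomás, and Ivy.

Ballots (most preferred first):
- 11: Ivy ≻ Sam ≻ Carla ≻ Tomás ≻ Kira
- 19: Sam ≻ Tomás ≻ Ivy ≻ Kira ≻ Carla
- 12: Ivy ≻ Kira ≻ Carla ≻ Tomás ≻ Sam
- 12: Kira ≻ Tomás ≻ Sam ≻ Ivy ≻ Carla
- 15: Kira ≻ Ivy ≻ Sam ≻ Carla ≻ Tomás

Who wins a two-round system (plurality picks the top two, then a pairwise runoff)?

Ivy

Round 1 first-place votes: Kira 27, Sam 19, Carla 0, Tomás 0, Ivy 23. Kira and Ivy advance.
Runoff: Kira is ranked above Ivy on 27 ballots, Ivy above Kira on 42.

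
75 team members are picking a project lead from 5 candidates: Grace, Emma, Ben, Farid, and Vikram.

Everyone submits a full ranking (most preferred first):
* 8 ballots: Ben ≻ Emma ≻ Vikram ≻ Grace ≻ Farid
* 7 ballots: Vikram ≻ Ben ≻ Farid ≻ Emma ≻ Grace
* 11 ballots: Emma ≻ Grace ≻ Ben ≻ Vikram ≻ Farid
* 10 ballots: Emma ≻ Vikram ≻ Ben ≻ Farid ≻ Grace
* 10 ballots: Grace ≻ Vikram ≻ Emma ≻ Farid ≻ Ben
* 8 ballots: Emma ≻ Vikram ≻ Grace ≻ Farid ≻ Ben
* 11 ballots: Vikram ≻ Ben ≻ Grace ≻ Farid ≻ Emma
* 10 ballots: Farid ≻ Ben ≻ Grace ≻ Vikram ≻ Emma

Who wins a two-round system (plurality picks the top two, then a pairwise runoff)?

Vikram

Round 1 first-place votes: Grace 10, Emma 29, Ben 8, Farid 10, Vikram 18. Emma and Vikram advance.
Runoff: Emma is ranked above Vikram on 37 ballots, Vikram above Emma on 38.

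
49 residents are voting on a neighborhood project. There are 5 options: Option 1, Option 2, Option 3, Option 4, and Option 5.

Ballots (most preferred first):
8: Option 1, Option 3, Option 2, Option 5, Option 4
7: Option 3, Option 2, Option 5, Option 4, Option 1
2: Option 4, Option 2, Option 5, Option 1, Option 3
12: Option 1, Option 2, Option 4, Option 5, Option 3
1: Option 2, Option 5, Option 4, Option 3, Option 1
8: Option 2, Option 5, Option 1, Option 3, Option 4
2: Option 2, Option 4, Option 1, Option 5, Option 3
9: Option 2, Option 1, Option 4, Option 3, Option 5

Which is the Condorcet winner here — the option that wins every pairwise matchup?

Option 2 vs Option 1: 29–20
Option 2 vs Option 3: 34–15
Option 2 vs Option 4: 47–2
Option 2 vs Option 5: 49–0
Option 2 beats every other option.

Option 2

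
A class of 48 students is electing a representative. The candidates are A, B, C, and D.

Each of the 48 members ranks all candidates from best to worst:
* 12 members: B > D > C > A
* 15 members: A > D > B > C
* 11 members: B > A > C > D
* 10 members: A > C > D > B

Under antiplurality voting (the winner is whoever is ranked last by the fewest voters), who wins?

B

Last-place votes: A 12, B 10, C 15, D 11.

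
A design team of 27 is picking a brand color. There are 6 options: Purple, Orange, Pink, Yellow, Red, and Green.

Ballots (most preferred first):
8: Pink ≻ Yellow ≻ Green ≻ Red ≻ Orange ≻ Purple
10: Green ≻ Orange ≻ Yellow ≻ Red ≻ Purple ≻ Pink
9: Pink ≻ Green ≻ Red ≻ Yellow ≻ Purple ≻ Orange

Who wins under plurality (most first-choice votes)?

First-place votes: Purple 0, Orange 0, Pink 17, Yellow 0, Red 0, Green 10.

Pink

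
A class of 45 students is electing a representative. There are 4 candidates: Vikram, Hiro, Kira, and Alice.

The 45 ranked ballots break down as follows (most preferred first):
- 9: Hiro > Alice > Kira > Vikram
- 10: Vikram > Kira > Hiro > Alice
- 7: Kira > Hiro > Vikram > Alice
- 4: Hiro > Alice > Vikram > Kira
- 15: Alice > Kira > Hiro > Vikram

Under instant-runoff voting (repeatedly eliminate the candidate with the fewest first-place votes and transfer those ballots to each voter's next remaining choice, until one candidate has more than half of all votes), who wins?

Hiro

Round 1: Vikram 10, Hiro 13, Kira 7, Alice 15. Kira eliminated.
Round 2: Vikram 10, Hiro 20, Alice 15. Vikram eliminated.
Round 3: Hiro 30, Alice 15. Hiro has a majority (≥23).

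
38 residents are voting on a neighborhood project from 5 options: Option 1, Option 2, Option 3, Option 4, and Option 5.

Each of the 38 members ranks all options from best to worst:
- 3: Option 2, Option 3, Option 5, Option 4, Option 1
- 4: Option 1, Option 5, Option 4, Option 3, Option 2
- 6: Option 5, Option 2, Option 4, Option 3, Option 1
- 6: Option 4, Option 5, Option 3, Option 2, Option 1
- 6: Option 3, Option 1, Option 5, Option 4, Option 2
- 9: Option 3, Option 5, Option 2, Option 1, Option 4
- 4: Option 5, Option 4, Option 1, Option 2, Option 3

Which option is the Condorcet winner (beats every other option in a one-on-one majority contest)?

Option 5

Option 5 vs Option 1: 28–10
Option 5 vs Option 2: 35–3
Option 5 vs Option 3: 20–18
Option 5 vs Option 4: 32–6
Option 5 beats every other option.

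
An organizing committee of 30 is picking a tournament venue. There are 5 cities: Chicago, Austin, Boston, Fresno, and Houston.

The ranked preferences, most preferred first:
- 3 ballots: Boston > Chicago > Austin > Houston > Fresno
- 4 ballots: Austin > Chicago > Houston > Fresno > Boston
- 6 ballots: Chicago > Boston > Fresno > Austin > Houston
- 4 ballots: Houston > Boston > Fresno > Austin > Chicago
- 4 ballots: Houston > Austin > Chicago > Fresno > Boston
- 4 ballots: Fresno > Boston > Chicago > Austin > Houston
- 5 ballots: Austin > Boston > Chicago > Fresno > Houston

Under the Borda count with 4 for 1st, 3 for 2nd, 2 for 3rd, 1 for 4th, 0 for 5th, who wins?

Chicago: 3×3 + 4×3 + 6×4 + 4×0 + 4×2 + 4×2 + 5×2 = 71
Austin: 3×2 + 4×4 + 6×1 + 4×1 + 4×3 + 4×1 + 5×4 = 68
Boston: 3×4 + 4×0 + 6×3 + 4×3 + 4×0 + 4×3 + 5×3 = 69
Fresno: 3×0 + 4×1 + 6×2 + 4×2 + 4×1 + 4×4 + 5×1 = 49
Houston: 3×1 + 4×2 + 6×0 + 4×4 + 4×4 + 4×0 + 5×0 = 43

Chicago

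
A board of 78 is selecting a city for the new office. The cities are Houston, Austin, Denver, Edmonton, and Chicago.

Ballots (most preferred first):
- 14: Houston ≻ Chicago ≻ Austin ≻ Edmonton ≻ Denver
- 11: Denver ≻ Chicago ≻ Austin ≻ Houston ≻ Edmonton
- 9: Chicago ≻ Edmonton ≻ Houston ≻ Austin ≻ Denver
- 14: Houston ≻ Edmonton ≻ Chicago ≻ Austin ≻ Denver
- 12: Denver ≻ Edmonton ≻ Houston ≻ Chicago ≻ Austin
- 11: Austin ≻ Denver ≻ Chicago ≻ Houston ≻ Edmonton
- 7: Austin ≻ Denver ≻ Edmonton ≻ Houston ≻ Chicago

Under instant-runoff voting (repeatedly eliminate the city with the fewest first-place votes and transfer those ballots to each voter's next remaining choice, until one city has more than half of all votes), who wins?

Round 1: Houston 28, Austin 18, Denver 23, Edmonton 0, Chicago 9. Edmonton eliminated.
Round 2: Houston 28, Austin 18, Denver 23, Chicago 9. Chicago eliminated.
Round 3: Houston 37, Austin 18, Denver 23. Austin eliminated.
Round 4: Houston 37, Denver 41. Denver has a majority (≥40).

Denver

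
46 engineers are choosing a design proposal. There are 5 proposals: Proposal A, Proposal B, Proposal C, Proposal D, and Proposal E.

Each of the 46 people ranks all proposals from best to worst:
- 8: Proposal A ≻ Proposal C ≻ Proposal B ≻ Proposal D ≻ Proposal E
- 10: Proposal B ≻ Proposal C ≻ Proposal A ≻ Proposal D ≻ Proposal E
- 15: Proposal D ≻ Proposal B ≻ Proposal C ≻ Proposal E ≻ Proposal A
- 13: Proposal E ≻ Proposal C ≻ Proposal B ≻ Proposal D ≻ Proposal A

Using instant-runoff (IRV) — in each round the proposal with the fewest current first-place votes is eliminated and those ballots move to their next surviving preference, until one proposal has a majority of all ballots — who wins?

Round 1: Proposal A 8, Proposal B 10, Proposal C 0, Proposal D 15, Proposal E 13. Proposal C eliminated.
Round 2: Proposal A 8, Proposal B 10, Proposal D 15, Proposal E 13. Proposal A eliminated.
Round 3: Proposal B 18, Proposal D 15, Proposal E 13. Proposal E eliminated.
Round 4: Proposal B 31, Proposal D 15. Proposal B has a majority (≥24).

Proposal B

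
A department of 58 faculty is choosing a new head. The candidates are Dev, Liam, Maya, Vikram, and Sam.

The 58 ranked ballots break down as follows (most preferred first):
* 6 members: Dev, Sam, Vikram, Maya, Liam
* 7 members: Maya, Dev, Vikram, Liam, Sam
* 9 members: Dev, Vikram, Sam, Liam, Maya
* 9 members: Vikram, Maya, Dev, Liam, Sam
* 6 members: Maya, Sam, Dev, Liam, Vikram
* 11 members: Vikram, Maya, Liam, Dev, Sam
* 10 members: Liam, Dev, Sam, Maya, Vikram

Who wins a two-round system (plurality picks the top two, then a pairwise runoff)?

Round 1 first-place votes: Dev 15, Liam 10, Maya 13, Vikram 20, Sam 0. Vikram and Dev advance.
Runoff: Vikram is ranked above Dev on 20 ballots, Dev above Vikram on 38.

Dev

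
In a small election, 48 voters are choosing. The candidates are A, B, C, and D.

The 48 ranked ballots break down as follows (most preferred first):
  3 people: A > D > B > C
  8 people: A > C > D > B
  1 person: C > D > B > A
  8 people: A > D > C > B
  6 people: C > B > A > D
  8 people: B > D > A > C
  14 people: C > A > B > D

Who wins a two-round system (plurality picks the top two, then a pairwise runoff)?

Round 1 first-place votes: A 19, B 8, C 21, D 0. C and A advance.
Runoff: C is ranked above A on 21 ballots, A above C on 27.

A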